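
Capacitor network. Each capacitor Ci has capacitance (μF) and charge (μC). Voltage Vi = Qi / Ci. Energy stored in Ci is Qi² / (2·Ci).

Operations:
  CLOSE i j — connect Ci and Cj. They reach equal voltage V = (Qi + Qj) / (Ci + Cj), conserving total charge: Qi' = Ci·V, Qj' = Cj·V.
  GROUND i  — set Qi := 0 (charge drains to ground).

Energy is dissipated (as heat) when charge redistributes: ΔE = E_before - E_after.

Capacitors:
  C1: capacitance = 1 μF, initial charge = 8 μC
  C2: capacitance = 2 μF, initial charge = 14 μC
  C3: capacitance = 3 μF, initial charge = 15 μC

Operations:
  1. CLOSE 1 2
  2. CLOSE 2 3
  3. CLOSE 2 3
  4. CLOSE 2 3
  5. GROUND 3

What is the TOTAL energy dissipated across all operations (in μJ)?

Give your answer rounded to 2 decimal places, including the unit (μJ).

Answer: 56.41 μJ

Derivation:
Initial: C1(1μF, Q=8μC, V=8.00V), C2(2μF, Q=14μC, V=7.00V), C3(3μF, Q=15μC, V=5.00V)
Op 1: CLOSE 1-2: Q_total=22.00, C_total=3.00, V=7.33; Q1=7.33, Q2=14.67; dissipated=0.333
Op 2: CLOSE 2-3: Q_total=29.67, C_total=5.00, V=5.93; Q2=11.87, Q3=17.80; dissipated=3.267
Op 3: CLOSE 2-3: Q_total=29.67, C_total=5.00, V=5.93; Q2=11.87, Q3=17.80; dissipated=0.000
Op 4: CLOSE 2-3: Q_total=29.67, C_total=5.00, V=5.93; Q2=11.87, Q3=17.80; dissipated=0.000
Op 5: GROUND 3: Q3=0; energy lost=52.807
Total dissipated: 56.407 μJ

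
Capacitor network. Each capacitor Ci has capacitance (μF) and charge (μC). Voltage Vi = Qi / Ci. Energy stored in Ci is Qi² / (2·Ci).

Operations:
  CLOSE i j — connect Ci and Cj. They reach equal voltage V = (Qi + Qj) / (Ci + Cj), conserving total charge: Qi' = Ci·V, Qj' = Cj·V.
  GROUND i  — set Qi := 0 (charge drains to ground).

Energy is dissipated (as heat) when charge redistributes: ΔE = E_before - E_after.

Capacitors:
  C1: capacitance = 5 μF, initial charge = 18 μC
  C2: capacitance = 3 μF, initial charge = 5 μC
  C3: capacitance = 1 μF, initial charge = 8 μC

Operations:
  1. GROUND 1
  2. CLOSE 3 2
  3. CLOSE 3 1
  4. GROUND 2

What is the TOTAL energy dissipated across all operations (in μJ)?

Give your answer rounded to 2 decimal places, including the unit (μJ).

Answer: 67.69 μJ

Derivation:
Initial: C1(5μF, Q=18μC, V=3.60V), C2(3μF, Q=5μC, V=1.67V), C3(1μF, Q=8μC, V=8.00V)
Op 1: GROUND 1: Q1=0; energy lost=32.400
Op 2: CLOSE 3-2: Q_total=13.00, C_total=4.00, V=3.25; Q3=3.25, Q2=9.75; dissipated=15.042
Op 3: CLOSE 3-1: Q_total=3.25, C_total=6.00, V=0.54; Q3=0.54, Q1=2.71; dissipated=4.401
Op 4: GROUND 2: Q2=0; energy lost=15.844
Total dissipated: 67.686 μJ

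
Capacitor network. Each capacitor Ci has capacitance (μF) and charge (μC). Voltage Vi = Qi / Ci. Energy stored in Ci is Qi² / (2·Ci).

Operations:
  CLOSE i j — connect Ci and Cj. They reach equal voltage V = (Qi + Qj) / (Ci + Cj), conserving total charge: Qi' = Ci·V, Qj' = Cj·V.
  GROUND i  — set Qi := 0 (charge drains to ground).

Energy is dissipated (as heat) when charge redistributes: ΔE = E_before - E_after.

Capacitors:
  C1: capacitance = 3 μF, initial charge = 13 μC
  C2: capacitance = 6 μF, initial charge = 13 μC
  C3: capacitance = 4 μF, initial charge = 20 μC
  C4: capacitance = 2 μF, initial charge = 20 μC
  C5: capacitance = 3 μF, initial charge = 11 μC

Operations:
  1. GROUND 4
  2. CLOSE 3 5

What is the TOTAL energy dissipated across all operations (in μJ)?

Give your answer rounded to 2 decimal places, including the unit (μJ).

Initial: C1(3μF, Q=13μC, V=4.33V), C2(6μF, Q=13μC, V=2.17V), C3(4μF, Q=20μC, V=5.00V), C4(2μF, Q=20μC, V=10.00V), C5(3μF, Q=11μC, V=3.67V)
Op 1: GROUND 4: Q4=0; energy lost=100.000
Op 2: CLOSE 3-5: Q_total=31.00, C_total=7.00, V=4.43; Q3=17.71, Q5=13.29; dissipated=1.524
Total dissipated: 101.524 μJ

Answer: 101.52 μJ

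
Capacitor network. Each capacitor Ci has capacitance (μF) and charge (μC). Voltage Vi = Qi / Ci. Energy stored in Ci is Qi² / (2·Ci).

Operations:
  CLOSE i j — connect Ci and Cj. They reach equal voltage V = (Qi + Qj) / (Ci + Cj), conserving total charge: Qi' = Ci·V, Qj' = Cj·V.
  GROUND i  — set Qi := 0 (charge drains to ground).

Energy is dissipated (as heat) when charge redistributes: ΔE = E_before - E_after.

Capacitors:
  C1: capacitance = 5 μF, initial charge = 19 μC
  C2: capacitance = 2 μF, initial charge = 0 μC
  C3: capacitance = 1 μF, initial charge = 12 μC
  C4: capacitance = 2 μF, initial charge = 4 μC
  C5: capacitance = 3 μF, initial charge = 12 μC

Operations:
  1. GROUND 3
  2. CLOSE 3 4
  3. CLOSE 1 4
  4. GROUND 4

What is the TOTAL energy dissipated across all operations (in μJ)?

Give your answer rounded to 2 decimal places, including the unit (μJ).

Initial: C1(5μF, Q=19μC, V=3.80V), C2(2μF, Q=0μC, V=0.00V), C3(1μF, Q=12μC, V=12.00V), C4(2μF, Q=4μC, V=2.00V), C5(3μF, Q=12μC, V=4.00V)
Op 1: GROUND 3: Q3=0; energy lost=72.000
Op 2: CLOSE 3-4: Q_total=4.00, C_total=3.00, V=1.33; Q3=1.33, Q4=2.67; dissipated=1.333
Op 3: CLOSE 1-4: Q_total=21.67, C_total=7.00, V=3.10; Q1=15.48, Q4=6.19; dissipated=4.346
Op 4: GROUND 4: Q4=0; energy lost=9.580
Total dissipated: 87.260 μJ

Answer: 87.26 μJ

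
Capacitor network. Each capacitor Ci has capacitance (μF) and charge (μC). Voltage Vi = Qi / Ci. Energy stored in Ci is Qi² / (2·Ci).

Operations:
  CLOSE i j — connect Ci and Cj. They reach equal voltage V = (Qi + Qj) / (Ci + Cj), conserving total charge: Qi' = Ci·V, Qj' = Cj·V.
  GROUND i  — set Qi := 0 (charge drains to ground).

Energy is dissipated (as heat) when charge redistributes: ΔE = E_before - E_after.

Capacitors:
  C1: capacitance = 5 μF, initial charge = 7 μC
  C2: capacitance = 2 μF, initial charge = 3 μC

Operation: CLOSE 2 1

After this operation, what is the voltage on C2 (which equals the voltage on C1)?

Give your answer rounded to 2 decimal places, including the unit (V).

Answer: 1.43 V

Derivation:
Initial: C1(5μF, Q=7μC, V=1.40V), C2(2μF, Q=3μC, V=1.50V)
Op 1: CLOSE 2-1: Q_total=10.00, C_total=7.00, V=1.43; Q2=2.86, Q1=7.14; dissipated=0.007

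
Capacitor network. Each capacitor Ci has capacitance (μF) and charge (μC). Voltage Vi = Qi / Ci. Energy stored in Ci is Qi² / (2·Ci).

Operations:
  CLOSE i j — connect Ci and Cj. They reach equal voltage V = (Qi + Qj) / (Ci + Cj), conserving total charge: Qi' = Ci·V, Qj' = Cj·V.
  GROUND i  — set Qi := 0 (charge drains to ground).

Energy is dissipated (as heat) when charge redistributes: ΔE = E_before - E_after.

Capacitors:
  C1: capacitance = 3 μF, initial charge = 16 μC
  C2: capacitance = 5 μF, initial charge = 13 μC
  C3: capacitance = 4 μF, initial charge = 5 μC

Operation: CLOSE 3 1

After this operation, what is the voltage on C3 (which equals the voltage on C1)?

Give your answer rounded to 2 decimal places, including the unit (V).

Answer: 3.00 V

Derivation:
Initial: C1(3μF, Q=16μC, V=5.33V), C2(5μF, Q=13μC, V=2.60V), C3(4μF, Q=5μC, V=1.25V)
Op 1: CLOSE 3-1: Q_total=21.00, C_total=7.00, V=3.00; Q3=12.00, Q1=9.00; dissipated=14.292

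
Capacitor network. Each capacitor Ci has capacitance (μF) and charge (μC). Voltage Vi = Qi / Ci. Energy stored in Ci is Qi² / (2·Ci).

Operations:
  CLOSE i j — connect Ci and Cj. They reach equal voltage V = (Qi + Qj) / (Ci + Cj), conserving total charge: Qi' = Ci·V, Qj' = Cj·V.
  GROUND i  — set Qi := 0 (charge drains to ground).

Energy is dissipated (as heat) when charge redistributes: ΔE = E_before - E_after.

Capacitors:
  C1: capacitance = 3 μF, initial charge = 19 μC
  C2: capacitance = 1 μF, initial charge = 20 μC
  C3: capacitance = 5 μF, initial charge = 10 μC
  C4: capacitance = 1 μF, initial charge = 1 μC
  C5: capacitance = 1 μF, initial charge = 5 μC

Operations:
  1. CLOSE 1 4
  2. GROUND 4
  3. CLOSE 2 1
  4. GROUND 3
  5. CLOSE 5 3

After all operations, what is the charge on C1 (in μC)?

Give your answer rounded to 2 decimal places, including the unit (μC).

Initial: C1(3μF, Q=19μC, V=6.33V), C2(1μF, Q=20μC, V=20.00V), C3(5μF, Q=10μC, V=2.00V), C4(1μF, Q=1μC, V=1.00V), C5(1μF, Q=5μC, V=5.00V)
Op 1: CLOSE 1-4: Q_total=20.00, C_total=4.00, V=5.00; Q1=15.00, Q4=5.00; dissipated=10.667
Op 2: GROUND 4: Q4=0; energy lost=12.500
Op 3: CLOSE 2-1: Q_total=35.00, C_total=4.00, V=8.75; Q2=8.75, Q1=26.25; dissipated=84.375
Op 4: GROUND 3: Q3=0; energy lost=10.000
Op 5: CLOSE 5-3: Q_total=5.00, C_total=6.00, V=0.83; Q5=0.83, Q3=4.17; dissipated=10.417
Final charges: Q1=26.25, Q2=8.75, Q3=4.17, Q4=0.00, Q5=0.83

Answer: 26.25 μC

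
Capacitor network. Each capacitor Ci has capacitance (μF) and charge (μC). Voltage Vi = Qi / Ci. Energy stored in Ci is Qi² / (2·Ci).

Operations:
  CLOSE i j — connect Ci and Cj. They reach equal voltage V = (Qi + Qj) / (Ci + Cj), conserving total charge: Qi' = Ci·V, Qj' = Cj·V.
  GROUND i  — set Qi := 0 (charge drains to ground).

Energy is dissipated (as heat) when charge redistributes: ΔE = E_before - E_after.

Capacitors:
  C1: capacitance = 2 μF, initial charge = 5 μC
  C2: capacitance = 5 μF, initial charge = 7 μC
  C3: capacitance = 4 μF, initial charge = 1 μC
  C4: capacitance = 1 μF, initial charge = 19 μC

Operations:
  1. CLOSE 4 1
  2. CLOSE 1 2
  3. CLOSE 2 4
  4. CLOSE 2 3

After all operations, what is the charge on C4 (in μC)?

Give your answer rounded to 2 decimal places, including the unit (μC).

Answer: 4.07 μC

Derivation:
Initial: C1(2μF, Q=5μC, V=2.50V), C2(5μF, Q=7μC, V=1.40V), C3(4μF, Q=1μC, V=0.25V), C4(1μF, Q=19μC, V=19.00V)
Op 1: CLOSE 4-1: Q_total=24.00, C_total=3.00, V=8.00; Q4=8.00, Q1=16.00; dissipated=90.750
Op 2: CLOSE 1-2: Q_total=23.00, C_total=7.00, V=3.29; Q1=6.57, Q2=16.43; dissipated=31.114
Op 3: CLOSE 2-4: Q_total=24.43, C_total=6.00, V=4.07; Q2=20.36, Q4=4.07; dissipated=9.260
Op 4: CLOSE 2-3: Q_total=21.36, C_total=9.00, V=2.37; Q2=11.87, Q3=9.49; dissipated=16.226
Final charges: Q1=6.57, Q2=11.87, Q3=9.49, Q4=4.07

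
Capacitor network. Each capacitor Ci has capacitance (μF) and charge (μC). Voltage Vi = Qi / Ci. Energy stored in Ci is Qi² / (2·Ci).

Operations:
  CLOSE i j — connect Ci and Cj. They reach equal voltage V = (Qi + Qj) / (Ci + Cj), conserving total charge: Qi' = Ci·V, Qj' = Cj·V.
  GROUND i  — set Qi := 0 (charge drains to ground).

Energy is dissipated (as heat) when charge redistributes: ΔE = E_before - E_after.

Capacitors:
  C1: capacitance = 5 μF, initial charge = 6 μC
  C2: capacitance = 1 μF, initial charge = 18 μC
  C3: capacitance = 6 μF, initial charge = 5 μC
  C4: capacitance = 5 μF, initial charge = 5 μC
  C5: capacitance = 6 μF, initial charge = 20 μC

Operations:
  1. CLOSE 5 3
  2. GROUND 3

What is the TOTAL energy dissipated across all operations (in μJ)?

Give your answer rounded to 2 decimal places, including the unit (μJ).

Answer: 22.40 μJ

Derivation:
Initial: C1(5μF, Q=6μC, V=1.20V), C2(1μF, Q=18μC, V=18.00V), C3(6μF, Q=5μC, V=0.83V), C4(5μF, Q=5μC, V=1.00V), C5(6μF, Q=20μC, V=3.33V)
Op 1: CLOSE 5-3: Q_total=25.00, C_total=12.00, V=2.08; Q5=12.50, Q3=12.50; dissipated=9.375
Op 2: GROUND 3: Q3=0; energy lost=13.021
Total dissipated: 22.396 μJ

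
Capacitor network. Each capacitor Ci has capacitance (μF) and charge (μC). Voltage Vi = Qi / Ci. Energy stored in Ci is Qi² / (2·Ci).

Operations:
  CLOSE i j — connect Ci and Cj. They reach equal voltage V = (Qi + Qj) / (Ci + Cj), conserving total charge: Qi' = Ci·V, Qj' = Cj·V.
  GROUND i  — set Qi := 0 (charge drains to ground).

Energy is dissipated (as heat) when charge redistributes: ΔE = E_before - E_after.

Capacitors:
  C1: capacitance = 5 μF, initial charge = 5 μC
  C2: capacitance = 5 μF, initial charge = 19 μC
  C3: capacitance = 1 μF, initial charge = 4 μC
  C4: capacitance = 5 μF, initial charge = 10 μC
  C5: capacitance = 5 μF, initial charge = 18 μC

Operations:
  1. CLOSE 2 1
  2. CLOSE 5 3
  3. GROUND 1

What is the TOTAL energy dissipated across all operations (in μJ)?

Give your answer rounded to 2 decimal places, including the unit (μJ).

Initial: C1(5μF, Q=5μC, V=1.00V), C2(5μF, Q=19μC, V=3.80V), C3(1μF, Q=4μC, V=4.00V), C4(5μF, Q=10μC, V=2.00V), C5(5μF, Q=18μC, V=3.60V)
Op 1: CLOSE 2-1: Q_total=24.00, C_total=10.00, V=2.40; Q2=12.00, Q1=12.00; dissipated=9.800
Op 2: CLOSE 5-3: Q_total=22.00, C_total=6.00, V=3.67; Q5=18.33, Q3=3.67; dissipated=0.067
Op 3: GROUND 1: Q1=0; energy lost=14.400
Total dissipated: 24.267 μJ

Answer: 24.27 μJ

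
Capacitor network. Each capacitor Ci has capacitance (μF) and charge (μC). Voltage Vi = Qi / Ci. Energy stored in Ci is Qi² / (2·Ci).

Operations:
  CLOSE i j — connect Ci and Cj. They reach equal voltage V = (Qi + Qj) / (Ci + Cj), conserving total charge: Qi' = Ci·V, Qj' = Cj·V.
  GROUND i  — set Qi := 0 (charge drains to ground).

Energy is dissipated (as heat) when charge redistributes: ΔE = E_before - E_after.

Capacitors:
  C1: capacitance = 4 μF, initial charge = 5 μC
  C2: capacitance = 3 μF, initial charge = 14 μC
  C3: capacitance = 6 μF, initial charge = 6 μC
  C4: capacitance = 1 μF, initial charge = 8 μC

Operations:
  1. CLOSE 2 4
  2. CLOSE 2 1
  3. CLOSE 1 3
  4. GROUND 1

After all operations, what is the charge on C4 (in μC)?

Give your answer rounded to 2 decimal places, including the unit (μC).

Initial: C1(4μF, Q=5μC, V=1.25V), C2(3μF, Q=14μC, V=4.67V), C3(6μF, Q=6μC, V=1.00V), C4(1μF, Q=8μC, V=8.00V)
Op 1: CLOSE 2-4: Q_total=22.00, C_total=4.00, V=5.50; Q2=16.50, Q4=5.50; dissipated=4.167
Op 2: CLOSE 2-1: Q_total=21.50, C_total=7.00, V=3.07; Q2=9.21, Q1=12.29; dissipated=15.482
Op 3: CLOSE 1-3: Q_total=18.29, C_total=10.00, V=1.83; Q1=7.31, Q3=10.97; dissipated=5.149
Op 4: GROUND 1: Q1=0; energy lost=6.687
Final charges: Q1=0.00, Q2=9.21, Q3=10.97, Q4=5.50

Answer: 5.50 μC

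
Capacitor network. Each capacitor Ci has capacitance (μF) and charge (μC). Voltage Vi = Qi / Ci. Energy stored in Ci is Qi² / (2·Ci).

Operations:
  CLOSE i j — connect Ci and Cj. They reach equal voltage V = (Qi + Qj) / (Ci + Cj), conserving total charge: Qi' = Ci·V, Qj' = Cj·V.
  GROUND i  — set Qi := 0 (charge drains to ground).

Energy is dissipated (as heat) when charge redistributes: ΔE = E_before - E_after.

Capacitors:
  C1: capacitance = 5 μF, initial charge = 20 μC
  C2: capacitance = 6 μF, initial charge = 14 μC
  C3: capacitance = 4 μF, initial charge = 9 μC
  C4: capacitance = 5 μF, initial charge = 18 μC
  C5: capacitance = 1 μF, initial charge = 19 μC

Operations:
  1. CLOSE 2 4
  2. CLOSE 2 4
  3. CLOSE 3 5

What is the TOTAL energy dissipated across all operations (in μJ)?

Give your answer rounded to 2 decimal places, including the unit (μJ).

Answer: 114.41 μJ

Derivation:
Initial: C1(5μF, Q=20μC, V=4.00V), C2(6μF, Q=14μC, V=2.33V), C3(4μF, Q=9μC, V=2.25V), C4(5μF, Q=18μC, V=3.60V), C5(1μF, Q=19μC, V=19.00V)
Op 1: CLOSE 2-4: Q_total=32.00, C_total=11.00, V=2.91; Q2=17.45, Q4=14.55; dissipated=2.188
Op 2: CLOSE 2-4: Q_total=32.00, C_total=11.00, V=2.91; Q2=17.45, Q4=14.55; dissipated=0.000
Op 3: CLOSE 3-5: Q_total=28.00, C_total=5.00, V=5.60; Q3=22.40, Q5=5.60; dissipated=112.225
Total dissipated: 114.413 μJ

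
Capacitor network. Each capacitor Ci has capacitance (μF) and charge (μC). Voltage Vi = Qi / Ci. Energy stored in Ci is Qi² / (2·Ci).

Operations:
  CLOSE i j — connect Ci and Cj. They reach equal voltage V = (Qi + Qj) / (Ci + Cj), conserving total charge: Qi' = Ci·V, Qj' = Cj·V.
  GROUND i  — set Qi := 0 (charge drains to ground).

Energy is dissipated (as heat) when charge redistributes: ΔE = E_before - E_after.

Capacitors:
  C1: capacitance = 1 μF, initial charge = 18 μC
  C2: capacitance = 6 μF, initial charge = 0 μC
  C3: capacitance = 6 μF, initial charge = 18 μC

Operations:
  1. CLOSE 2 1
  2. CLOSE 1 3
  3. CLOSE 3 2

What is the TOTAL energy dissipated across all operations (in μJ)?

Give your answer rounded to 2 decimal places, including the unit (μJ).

Initial: C1(1μF, Q=18μC, V=18.00V), C2(6μF, Q=0μC, V=0.00V), C3(6μF, Q=18μC, V=3.00V)
Op 1: CLOSE 2-1: Q_total=18.00, C_total=7.00, V=2.57; Q2=15.43, Q1=2.57; dissipated=138.857
Op 2: CLOSE 1-3: Q_total=20.57, C_total=7.00, V=2.94; Q1=2.94, Q3=17.63; dissipated=0.079
Op 3: CLOSE 3-2: Q_total=33.06, C_total=12.00, V=2.76; Q3=16.53, Q2=16.53; dissipated=0.202
Total dissipated: 139.138 μJ

Answer: 139.14 μJ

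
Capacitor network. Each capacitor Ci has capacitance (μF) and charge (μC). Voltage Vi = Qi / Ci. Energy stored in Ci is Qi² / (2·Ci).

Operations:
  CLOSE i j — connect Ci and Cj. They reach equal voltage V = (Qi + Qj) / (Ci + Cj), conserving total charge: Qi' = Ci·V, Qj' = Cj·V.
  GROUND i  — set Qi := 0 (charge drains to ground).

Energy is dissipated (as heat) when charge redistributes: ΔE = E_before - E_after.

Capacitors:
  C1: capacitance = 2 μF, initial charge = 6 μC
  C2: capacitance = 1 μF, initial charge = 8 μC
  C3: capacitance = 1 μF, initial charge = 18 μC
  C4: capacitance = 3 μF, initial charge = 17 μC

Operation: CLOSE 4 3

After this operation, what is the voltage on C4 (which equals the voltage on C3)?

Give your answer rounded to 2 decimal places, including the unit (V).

Initial: C1(2μF, Q=6μC, V=3.00V), C2(1μF, Q=8μC, V=8.00V), C3(1μF, Q=18μC, V=18.00V), C4(3μF, Q=17μC, V=5.67V)
Op 1: CLOSE 4-3: Q_total=35.00, C_total=4.00, V=8.75; Q4=26.25, Q3=8.75; dissipated=57.042

Answer: 8.75 V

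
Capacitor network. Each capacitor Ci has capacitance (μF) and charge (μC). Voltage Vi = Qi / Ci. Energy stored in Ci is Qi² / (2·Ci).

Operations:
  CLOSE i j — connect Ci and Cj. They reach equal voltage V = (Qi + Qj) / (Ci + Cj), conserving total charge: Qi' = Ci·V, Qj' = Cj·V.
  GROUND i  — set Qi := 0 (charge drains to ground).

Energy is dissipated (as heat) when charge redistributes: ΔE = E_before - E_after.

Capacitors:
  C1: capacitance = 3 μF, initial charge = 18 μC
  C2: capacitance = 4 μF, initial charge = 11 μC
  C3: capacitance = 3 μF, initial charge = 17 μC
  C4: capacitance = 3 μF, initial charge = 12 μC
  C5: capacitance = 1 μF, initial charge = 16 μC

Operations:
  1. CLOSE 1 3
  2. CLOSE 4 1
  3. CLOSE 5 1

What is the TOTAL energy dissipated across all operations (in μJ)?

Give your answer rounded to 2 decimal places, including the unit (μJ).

Answer: 48.67 μJ

Derivation:
Initial: C1(3μF, Q=18μC, V=6.00V), C2(4μF, Q=11μC, V=2.75V), C3(3μF, Q=17μC, V=5.67V), C4(3μF, Q=12μC, V=4.00V), C5(1μF, Q=16μC, V=16.00V)
Op 1: CLOSE 1-3: Q_total=35.00, C_total=6.00, V=5.83; Q1=17.50, Q3=17.50; dissipated=0.083
Op 2: CLOSE 4-1: Q_total=29.50, C_total=6.00, V=4.92; Q4=14.75, Q1=14.75; dissipated=2.521
Op 3: CLOSE 5-1: Q_total=30.75, C_total=4.00, V=7.69; Q5=7.69, Q1=23.06; dissipated=46.065
Total dissipated: 48.669 μJ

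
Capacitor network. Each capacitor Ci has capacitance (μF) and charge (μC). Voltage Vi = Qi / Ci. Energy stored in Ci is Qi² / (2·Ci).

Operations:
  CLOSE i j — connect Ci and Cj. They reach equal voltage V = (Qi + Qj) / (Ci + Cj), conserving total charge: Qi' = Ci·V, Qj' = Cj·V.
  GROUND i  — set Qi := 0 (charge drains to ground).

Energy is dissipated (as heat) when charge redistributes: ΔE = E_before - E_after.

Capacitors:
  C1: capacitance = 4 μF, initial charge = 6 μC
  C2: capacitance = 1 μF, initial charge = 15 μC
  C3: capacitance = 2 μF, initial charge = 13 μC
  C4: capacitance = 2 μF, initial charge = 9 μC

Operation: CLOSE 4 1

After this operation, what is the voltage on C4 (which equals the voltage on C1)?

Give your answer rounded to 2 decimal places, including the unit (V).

Initial: C1(4μF, Q=6μC, V=1.50V), C2(1μF, Q=15μC, V=15.00V), C3(2μF, Q=13μC, V=6.50V), C4(2μF, Q=9μC, V=4.50V)
Op 1: CLOSE 4-1: Q_total=15.00, C_total=6.00, V=2.50; Q4=5.00, Q1=10.00; dissipated=6.000

Answer: 2.50 V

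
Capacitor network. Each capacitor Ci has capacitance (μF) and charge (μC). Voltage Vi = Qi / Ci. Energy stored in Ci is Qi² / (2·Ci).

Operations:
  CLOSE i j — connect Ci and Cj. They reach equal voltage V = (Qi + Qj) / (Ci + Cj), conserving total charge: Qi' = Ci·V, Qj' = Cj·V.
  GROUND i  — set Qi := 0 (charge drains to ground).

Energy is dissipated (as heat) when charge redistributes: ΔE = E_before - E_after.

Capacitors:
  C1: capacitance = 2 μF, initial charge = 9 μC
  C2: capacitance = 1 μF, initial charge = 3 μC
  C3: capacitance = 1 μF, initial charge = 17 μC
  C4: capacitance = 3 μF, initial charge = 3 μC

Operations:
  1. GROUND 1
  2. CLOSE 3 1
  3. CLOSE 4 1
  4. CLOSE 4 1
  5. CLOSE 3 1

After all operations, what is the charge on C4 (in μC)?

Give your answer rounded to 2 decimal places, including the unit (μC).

Answer: 8.60 μC

Derivation:
Initial: C1(2μF, Q=9μC, V=4.50V), C2(1μF, Q=3μC, V=3.00V), C3(1μF, Q=17μC, V=17.00V), C4(3μF, Q=3μC, V=1.00V)
Op 1: GROUND 1: Q1=0; energy lost=20.250
Op 2: CLOSE 3-1: Q_total=17.00, C_total=3.00, V=5.67; Q3=5.67, Q1=11.33; dissipated=96.333
Op 3: CLOSE 4-1: Q_total=14.33, C_total=5.00, V=2.87; Q4=8.60, Q1=5.73; dissipated=13.067
Op 4: CLOSE 4-1: Q_total=14.33, C_total=5.00, V=2.87; Q4=8.60, Q1=5.73; dissipated=0.000
Op 5: CLOSE 3-1: Q_total=11.40, C_total=3.00, V=3.80; Q3=3.80, Q1=7.60; dissipated=2.613
Final charges: Q1=7.60, Q2=3.00, Q3=3.80, Q4=8.60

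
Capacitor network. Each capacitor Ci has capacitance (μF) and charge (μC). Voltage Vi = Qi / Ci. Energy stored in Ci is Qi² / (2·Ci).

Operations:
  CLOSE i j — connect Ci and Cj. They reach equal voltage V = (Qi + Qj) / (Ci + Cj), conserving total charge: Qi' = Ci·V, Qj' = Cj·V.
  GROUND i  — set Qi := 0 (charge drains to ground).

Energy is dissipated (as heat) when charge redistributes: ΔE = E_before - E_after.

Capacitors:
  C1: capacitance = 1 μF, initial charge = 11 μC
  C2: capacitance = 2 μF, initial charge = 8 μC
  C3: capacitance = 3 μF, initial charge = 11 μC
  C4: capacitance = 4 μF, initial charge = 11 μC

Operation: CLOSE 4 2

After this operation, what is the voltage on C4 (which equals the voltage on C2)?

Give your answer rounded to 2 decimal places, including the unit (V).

Answer: 3.17 V

Derivation:
Initial: C1(1μF, Q=11μC, V=11.00V), C2(2μF, Q=8μC, V=4.00V), C3(3μF, Q=11μC, V=3.67V), C4(4μF, Q=11μC, V=2.75V)
Op 1: CLOSE 4-2: Q_total=19.00, C_total=6.00, V=3.17; Q4=12.67, Q2=6.33; dissipated=1.042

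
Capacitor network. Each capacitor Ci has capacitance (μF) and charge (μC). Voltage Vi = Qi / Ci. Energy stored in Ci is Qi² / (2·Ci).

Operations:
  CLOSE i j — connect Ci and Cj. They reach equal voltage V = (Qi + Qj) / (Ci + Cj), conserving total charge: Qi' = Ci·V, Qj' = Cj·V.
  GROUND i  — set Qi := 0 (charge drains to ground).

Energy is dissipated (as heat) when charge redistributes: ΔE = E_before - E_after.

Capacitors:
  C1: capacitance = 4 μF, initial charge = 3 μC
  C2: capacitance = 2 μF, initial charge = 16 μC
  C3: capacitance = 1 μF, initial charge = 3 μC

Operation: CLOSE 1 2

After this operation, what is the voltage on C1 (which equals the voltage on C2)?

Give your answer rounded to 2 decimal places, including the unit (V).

Initial: C1(4μF, Q=3μC, V=0.75V), C2(2μF, Q=16μC, V=8.00V), C3(1μF, Q=3μC, V=3.00V)
Op 1: CLOSE 1-2: Q_total=19.00, C_total=6.00, V=3.17; Q1=12.67, Q2=6.33; dissipated=35.042

Answer: 3.17 V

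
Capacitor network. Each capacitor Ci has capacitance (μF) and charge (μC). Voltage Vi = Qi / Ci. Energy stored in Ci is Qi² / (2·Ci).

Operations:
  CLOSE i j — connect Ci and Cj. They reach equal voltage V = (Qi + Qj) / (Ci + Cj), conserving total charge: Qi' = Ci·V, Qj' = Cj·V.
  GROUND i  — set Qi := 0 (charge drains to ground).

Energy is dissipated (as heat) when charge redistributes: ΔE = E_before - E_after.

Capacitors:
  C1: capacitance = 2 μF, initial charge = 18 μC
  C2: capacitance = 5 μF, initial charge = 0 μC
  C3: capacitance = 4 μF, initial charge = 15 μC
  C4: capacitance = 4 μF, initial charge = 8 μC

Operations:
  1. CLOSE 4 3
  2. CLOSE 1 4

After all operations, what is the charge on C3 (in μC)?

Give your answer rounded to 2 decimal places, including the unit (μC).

Initial: C1(2μF, Q=18μC, V=9.00V), C2(5μF, Q=0μC, V=0.00V), C3(4μF, Q=15μC, V=3.75V), C4(4μF, Q=8μC, V=2.00V)
Op 1: CLOSE 4-3: Q_total=23.00, C_total=8.00, V=2.88; Q4=11.50, Q3=11.50; dissipated=3.062
Op 2: CLOSE 1-4: Q_total=29.50, C_total=6.00, V=4.92; Q1=9.83, Q4=19.67; dissipated=25.010
Final charges: Q1=9.83, Q2=0.00, Q3=11.50, Q4=19.67

Answer: 11.50 μC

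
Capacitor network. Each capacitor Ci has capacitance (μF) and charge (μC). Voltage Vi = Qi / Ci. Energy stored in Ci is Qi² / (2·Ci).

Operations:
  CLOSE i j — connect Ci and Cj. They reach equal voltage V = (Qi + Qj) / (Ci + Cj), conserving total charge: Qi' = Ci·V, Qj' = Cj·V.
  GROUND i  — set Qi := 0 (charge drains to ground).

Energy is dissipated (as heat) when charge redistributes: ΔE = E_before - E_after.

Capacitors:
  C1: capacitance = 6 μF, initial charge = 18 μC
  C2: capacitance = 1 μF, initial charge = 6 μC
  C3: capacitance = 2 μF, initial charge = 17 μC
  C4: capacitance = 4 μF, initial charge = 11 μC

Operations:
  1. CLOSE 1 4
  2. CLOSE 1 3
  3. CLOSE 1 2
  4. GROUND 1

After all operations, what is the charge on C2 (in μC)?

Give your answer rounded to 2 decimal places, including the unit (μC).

Initial: C1(6μF, Q=18μC, V=3.00V), C2(1μF, Q=6μC, V=6.00V), C3(2μF, Q=17μC, V=8.50V), C4(4μF, Q=11μC, V=2.75V)
Op 1: CLOSE 1-4: Q_total=29.00, C_total=10.00, V=2.90; Q1=17.40, Q4=11.60; dissipated=0.075
Op 2: CLOSE 1-3: Q_total=34.40, C_total=8.00, V=4.30; Q1=25.80, Q3=8.60; dissipated=23.520
Op 3: CLOSE 1-2: Q_total=31.80, C_total=7.00, V=4.54; Q1=27.26, Q2=4.54; dissipated=1.239
Op 4: GROUND 1: Q1=0; energy lost=61.913
Final charges: Q1=0.00, Q2=4.54, Q3=8.60, Q4=11.60

Answer: 4.54 μC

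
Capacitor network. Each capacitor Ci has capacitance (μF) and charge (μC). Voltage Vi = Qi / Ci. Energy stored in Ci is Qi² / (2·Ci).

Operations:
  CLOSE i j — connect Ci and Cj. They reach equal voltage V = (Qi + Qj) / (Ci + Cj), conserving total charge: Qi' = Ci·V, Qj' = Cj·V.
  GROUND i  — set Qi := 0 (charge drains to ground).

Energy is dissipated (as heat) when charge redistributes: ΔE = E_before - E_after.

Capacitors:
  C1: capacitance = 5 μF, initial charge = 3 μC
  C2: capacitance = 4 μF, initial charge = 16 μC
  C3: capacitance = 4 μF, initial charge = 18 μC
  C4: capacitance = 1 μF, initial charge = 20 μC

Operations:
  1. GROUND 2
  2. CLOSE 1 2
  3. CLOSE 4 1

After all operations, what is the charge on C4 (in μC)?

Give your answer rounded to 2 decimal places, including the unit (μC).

Initial: C1(5μF, Q=3μC, V=0.60V), C2(4μF, Q=16μC, V=4.00V), C3(4μF, Q=18μC, V=4.50V), C4(1μF, Q=20μC, V=20.00V)
Op 1: GROUND 2: Q2=0; energy lost=32.000
Op 2: CLOSE 1-2: Q_total=3.00, C_total=9.00, V=0.33; Q1=1.67, Q2=1.33; dissipated=0.400
Op 3: CLOSE 4-1: Q_total=21.67, C_total=6.00, V=3.61; Q4=3.61, Q1=18.06; dissipated=161.157
Final charges: Q1=18.06, Q2=1.33, Q3=18.00, Q4=3.61

Answer: 3.61 μC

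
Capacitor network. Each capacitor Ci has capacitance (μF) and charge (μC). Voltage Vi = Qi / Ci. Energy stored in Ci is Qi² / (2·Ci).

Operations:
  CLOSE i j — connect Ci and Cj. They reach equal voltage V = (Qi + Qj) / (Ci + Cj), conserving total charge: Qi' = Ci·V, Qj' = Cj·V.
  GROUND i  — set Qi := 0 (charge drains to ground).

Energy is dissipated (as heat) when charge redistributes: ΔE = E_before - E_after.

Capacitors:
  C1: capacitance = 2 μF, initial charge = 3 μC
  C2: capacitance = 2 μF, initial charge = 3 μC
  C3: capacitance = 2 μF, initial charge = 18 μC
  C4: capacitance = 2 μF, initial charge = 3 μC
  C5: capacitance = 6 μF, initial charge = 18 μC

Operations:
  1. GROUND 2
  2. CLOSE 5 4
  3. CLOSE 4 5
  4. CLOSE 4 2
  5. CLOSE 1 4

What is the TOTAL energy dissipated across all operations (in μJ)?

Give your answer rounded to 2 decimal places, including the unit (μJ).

Answer: 7.40 μJ

Derivation:
Initial: C1(2μF, Q=3μC, V=1.50V), C2(2μF, Q=3μC, V=1.50V), C3(2μF, Q=18μC, V=9.00V), C4(2μF, Q=3μC, V=1.50V), C5(6μF, Q=18μC, V=3.00V)
Op 1: GROUND 2: Q2=0; energy lost=2.250
Op 2: CLOSE 5-4: Q_total=21.00, C_total=8.00, V=2.62; Q5=15.75, Q4=5.25; dissipated=1.688
Op 3: CLOSE 4-5: Q_total=21.00, C_total=8.00, V=2.62; Q4=5.25, Q5=15.75; dissipated=0.000
Op 4: CLOSE 4-2: Q_total=5.25, C_total=4.00, V=1.31; Q4=2.62, Q2=2.62; dissipated=3.445
Op 5: CLOSE 1-4: Q_total=5.62, C_total=4.00, V=1.41; Q1=2.81, Q4=2.81; dissipated=0.018
Total dissipated: 7.400 μJ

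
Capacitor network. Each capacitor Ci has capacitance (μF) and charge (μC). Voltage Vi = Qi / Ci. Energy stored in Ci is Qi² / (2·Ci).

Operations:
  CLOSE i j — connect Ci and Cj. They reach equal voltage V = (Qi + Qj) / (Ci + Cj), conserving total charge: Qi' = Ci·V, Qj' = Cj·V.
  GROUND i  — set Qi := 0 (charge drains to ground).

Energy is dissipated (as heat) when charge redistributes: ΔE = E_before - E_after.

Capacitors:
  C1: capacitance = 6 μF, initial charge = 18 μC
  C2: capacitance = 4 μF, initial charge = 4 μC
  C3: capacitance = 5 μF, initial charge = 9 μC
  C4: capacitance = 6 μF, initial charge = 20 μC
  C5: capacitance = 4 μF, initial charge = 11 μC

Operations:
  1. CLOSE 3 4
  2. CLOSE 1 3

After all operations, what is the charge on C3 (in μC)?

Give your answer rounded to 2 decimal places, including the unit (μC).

Initial: C1(6μF, Q=18μC, V=3.00V), C2(4μF, Q=4μC, V=1.00V), C3(5μF, Q=9μC, V=1.80V), C4(6μF, Q=20μC, V=3.33V), C5(4μF, Q=11μC, V=2.75V)
Op 1: CLOSE 3-4: Q_total=29.00, C_total=11.00, V=2.64; Q3=13.18, Q4=15.82; dissipated=3.206
Op 2: CLOSE 1-3: Q_total=31.18, C_total=11.00, V=2.83; Q1=17.01, Q3=14.17; dissipated=0.180
Final charges: Q1=17.01, Q2=4.00, Q3=14.17, Q4=15.82, Q5=11.00

Answer: 14.17 μC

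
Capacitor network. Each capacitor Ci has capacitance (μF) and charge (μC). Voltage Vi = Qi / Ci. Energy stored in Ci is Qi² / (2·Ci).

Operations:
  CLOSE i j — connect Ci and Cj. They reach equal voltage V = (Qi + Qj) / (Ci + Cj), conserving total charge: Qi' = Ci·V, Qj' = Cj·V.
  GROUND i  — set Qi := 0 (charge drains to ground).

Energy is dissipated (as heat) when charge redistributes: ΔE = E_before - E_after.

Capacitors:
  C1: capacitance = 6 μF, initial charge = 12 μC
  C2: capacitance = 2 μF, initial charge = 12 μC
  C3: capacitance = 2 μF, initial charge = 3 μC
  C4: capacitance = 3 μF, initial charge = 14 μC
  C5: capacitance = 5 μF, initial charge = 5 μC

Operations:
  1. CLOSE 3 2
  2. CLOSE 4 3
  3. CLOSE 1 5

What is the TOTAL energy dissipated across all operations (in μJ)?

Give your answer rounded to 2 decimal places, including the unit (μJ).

Initial: C1(6μF, Q=12μC, V=2.00V), C2(2μF, Q=12μC, V=6.00V), C3(2μF, Q=3μC, V=1.50V), C4(3μF, Q=14μC, V=4.67V), C5(5μF, Q=5μC, V=1.00V)
Op 1: CLOSE 3-2: Q_total=15.00, C_total=4.00, V=3.75; Q3=7.50, Q2=7.50; dissipated=10.125
Op 2: CLOSE 4-3: Q_total=21.50, C_total=5.00, V=4.30; Q4=12.90, Q3=8.60; dissipated=0.504
Op 3: CLOSE 1-5: Q_total=17.00, C_total=11.00, V=1.55; Q1=9.27, Q5=7.73; dissipated=1.364
Total dissipated: 11.993 μJ

Answer: 11.99 μJ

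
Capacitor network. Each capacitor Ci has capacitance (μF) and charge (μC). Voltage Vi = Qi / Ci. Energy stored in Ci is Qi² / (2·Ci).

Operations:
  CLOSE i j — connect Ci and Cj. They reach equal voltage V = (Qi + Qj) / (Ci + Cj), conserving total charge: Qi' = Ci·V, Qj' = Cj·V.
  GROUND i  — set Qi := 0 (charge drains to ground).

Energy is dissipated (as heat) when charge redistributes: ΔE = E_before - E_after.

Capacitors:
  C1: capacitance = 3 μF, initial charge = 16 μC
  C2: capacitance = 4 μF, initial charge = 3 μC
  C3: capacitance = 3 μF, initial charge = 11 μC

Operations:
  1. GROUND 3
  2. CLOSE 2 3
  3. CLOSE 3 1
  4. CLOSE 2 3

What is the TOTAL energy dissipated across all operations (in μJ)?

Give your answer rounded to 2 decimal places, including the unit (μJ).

Answer: 43.85 μJ

Derivation:
Initial: C1(3μF, Q=16μC, V=5.33V), C2(4μF, Q=3μC, V=0.75V), C3(3μF, Q=11μC, V=3.67V)
Op 1: GROUND 3: Q3=0; energy lost=20.167
Op 2: CLOSE 2-3: Q_total=3.00, C_total=7.00, V=0.43; Q2=1.71, Q3=1.29; dissipated=0.482
Op 3: CLOSE 3-1: Q_total=17.29, C_total=6.00, V=2.88; Q3=8.64, Q1=8.64; dissipated=18.043
Op 4: CLOSE 2-3: Q_total=10.36, C_total=7.00, V=1.48; Q2=5.92, Q3=4.44; dissipated=5.155
Total dissipated: 43.846 μJ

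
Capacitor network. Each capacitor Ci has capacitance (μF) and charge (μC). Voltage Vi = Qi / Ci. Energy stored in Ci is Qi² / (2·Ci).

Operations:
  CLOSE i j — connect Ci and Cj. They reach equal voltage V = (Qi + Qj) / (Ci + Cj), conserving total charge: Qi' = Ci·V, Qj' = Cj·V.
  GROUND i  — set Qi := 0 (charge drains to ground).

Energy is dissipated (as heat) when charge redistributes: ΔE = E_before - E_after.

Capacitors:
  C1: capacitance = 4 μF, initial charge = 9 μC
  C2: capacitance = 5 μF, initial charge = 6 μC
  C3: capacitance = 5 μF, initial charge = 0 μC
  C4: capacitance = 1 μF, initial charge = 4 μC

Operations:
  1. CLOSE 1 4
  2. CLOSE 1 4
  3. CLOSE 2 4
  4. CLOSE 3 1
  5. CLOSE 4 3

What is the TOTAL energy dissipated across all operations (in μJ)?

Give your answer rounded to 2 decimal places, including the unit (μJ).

Initial: C1(4μF, Q=9μC, V=2.25V), C2(5μF, Q=6μC, V=1.20V), C3(5μF, Q=0μC, V=0.00V), C4(1μF, Q=4μC, V=4.00V)
Op 1: CLOSE 1-4: Q_total=13.00, C_total=5.00, V=2.60; Q1=10.40, Q4=2.60; dissipated=1.225
Op 2: CLOSE 1-4: Q_total=13.00, C_total=5.00, V=2.60; Q1=10.40, Q4=2.60; dissipated=0.000
Op 3: CLOSE 2-4: Q_total=8.60, C_total=6.00, V=1.43; Q2=7.17, Q4=1.43; dissipated=0.817
Op 4: CLOSE 3-1: Q_total=10.40, C_total=9.00, V=1.16; Q3=5.78, Q1=4.62; dissipated=7.511
Op 5: CLOSE 4-3: Q_total=7.21, C_total=6.00, V=1.20; Q4=1.20, Q3=6.01; dissipated=0.032
Total dissipated: 9.585 μJ

Answer: 9.58 μJ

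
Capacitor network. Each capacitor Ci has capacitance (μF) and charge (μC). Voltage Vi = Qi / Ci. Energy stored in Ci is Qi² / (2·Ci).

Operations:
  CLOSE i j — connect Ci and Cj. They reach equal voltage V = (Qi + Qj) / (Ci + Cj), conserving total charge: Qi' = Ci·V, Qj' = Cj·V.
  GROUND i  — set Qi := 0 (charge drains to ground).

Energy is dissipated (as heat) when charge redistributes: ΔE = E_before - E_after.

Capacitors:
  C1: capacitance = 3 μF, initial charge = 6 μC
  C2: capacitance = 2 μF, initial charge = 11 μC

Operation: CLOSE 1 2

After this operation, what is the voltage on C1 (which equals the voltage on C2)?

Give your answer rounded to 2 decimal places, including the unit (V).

Answer: 3.40 V

Derivation:
Initial: C1(3μF, Q=6μC, V=2.00V), C2(2μF, Q=11μC, V=5.50V)
Op 1: CLOSE 1-2: Q_total=17.00, C_total=5.00, V=3.40; Q1=10.20, Q2=6.80; dissipated=7.350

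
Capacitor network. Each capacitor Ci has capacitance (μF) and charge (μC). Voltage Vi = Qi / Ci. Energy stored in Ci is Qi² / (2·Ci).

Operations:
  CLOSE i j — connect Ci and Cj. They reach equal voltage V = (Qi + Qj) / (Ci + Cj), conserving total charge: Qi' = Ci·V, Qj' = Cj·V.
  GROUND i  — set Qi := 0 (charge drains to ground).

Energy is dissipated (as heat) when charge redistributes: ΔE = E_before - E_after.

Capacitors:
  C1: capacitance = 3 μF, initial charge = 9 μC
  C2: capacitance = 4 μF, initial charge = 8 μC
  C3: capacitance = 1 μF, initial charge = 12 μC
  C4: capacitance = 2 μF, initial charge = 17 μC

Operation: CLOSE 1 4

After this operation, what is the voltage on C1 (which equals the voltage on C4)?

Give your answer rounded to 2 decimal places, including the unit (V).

Initial: C1(3μF, Q=9μC, V=3.00V), C2(4μF, Q=8μC, V=2.00V), C3(1μF, Q=12μC, V=12.00V), C4(2μF, Q=17μC, V=8.50V)
Op 1: CLOSE 1-4: Q_total=26.00, C_total=5.00, V=5.20; Q1=15.60, Q4=10.40; dissipated=18.150

Answer: 5.20 V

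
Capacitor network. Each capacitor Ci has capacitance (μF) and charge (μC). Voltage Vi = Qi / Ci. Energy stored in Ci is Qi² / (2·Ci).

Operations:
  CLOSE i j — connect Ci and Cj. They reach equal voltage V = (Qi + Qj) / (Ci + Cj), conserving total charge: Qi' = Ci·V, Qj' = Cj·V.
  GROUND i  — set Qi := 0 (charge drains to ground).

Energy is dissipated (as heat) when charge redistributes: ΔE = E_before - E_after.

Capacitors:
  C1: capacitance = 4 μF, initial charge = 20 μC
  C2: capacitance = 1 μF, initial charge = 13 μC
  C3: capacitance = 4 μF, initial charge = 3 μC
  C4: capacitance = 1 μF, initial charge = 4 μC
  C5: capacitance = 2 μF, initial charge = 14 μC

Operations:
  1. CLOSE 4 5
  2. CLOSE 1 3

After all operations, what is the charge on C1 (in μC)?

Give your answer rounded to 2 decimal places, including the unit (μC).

Answer: 11.50 μC

Derivation:
Initial: C1(4μF, Q=20μC, V=5.00V), C2(1μF, Q=13μC, V=13.00V), C3(4μF, Q=3μC, V=0.75V), C4(1μF, Q=4μC, V=4.00V), C5(2μF, Q=14μC, V=7.00V)
Op 1: CLOSE 4-5: Q_total=18.00, C_total=3.00, V=6.00; Q4=6.00, Q5=12.00; dissipated=3.000
Op 2: CLOSE 1-3: Q_total=23.00, C_total=8.00, V=2.88; Q1=11.50, Q3=11.50; dissipated=18.062
Final charges: Q1=11.50, Q2=13.00, Q3=11.50, Q4=6.00, Q5=12.00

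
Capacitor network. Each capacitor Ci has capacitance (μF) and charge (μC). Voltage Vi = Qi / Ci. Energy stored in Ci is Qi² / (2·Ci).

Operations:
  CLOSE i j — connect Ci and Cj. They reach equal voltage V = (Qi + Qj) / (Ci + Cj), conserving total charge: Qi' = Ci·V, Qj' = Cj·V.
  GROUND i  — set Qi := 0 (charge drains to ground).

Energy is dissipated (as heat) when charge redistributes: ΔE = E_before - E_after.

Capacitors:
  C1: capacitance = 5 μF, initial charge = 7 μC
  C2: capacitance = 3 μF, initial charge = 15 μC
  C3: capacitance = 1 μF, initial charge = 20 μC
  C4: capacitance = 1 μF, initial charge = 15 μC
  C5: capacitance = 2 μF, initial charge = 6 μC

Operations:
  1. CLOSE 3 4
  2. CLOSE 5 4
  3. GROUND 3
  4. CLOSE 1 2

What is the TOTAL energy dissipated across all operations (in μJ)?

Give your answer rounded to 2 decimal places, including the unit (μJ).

Initial: C1(5μF, Q=7μC, V=1.40V), C2(3μF, Q=15μC, V=5.00V), C3(1μF, Q=20μC, V=20.00V), C4(1μF, Q=15μC, V=15.00V), C5(2μF, Q=6μC, V=3.00V)
Op 1: CLOSE 3-4: Q_total=35.00, C_total=2.00, V=17.50; Q3=17.50, Q4=17.50; dissipated=6.250
Op 2: CLOSE 5-4: Q_total=23.50, C_total=3.00, V=7.83; Q5=15.67, Q4=7.83; dissipated=70.083
Op 3: GROUND 3: Q3=0; energy lost=153.125
Op 4: CLOSE 1-2: Q_total=22.00, C_total=8.00, V=2.75; Q1=13.75, Q2=8.25; dissipated=12.150
Total dissipated: 241.608 μJ

Answer: 241.61 μJ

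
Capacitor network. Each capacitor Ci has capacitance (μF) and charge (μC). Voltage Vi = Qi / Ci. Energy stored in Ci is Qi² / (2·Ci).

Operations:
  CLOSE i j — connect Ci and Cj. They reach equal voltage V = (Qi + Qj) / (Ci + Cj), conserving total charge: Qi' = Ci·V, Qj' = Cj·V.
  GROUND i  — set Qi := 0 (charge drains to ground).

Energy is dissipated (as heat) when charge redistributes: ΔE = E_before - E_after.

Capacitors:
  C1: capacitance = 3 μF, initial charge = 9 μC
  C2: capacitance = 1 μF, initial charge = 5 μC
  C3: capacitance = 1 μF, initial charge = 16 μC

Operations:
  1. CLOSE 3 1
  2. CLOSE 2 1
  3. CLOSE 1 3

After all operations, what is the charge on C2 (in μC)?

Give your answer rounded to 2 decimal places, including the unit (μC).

Answer: 5.94 μC

Derivation:
Initial: C1(3μF, Q=9μC, V=3.00V), C2(1μF, Q=5μC, V=5.00V), C3(1μF, Q=16μC, V=16.00V)
Op 1: CLOSE 3-1: Q_total=25.00, C_total=4.00, V=6.25; Q3=6.25, Q1=18.75; dissipated=63.375
Op 2: CLOSE 2-1: Q_total=23.75, C_total=4.00, V=5.94; Q2=5.94, Q1=17.81; dissipated=0.586
Op 3: CLOSE 1-3: Q_total=24.06, C_total=4.00, V=6.02; Q1=18.05, Q3=6.02; dissipated=0.037
Final charges: Q1=18.05, Q2=5.94, Q3=6.02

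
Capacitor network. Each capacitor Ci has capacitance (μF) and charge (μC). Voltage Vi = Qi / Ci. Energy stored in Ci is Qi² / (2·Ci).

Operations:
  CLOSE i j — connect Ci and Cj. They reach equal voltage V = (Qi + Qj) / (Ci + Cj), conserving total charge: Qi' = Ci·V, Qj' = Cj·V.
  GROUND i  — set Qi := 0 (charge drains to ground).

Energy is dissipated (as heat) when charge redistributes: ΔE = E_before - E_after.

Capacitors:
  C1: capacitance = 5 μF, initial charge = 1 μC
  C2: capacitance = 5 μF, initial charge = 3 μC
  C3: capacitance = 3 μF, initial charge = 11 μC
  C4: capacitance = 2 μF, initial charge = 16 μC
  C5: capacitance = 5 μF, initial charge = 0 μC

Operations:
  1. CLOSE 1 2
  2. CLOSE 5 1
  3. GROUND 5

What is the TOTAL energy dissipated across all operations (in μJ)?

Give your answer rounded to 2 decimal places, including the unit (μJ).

Answer: 0.50 μJ

Derivation:
Initial: C1(5μF, Q=1μC, V=0.20V), C2(5μF, Q=3μC, V=0.60V), C3(3μF, Q=11μC, V=3.67V), C4(2μF, Q=16μC, V=8.00V), C5(5μF, Q=0μC, V=0.00V)
Op 1: CLOSE 1-2: Q_total=4.00, C_total=10.00, V=0.40; Q1=2.00, Q2=2.00; dissipated=0.200
Op 2: CLOSE 5-1: Q_total=2.00, C_total=10.00, V=0.20; Q5=1.00, Q1=1.00; dissipated=0.200
Op 3: GROUND 5: Q5=0; energy lost=0.100
Total dissipated: 0.500 μJ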